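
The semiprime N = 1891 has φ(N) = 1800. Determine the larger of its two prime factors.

φ(n) = (p−1)(q−1) = n − (p+q) + 1, so p + q = 1891 − 1800 + 1 = 92.
p and q are the roots of t² − 92t + 1891 = 0.
Discriminant: 92² − 4·1891 = 8464 − 7564 = 900; √900 = 30.
q = (92 − 30)/2 = 31, p = (92 + 30)/2 = 61.
Check: 31 · 61 = 1891.

61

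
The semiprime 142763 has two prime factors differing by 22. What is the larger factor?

389

Since p = q + 22, we have 142763 = q(q + 22), so q² + 22q − 142763 = 0.
Discriminant: 22² + 4·142763 = 484 + 571052 = 571536; √571536 = 756.
q = (−22 + 756)/2 = 367, and p = q + 22 = 389.
Check: 367 · 389 = 142763.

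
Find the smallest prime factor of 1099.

7

1099 is odd.
Digit sum 19, not divisible by 3.
Ends in 9: not divisible by 5.
7: 1099 = 7·157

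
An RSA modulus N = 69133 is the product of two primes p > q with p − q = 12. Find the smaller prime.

257

Since p = q + 12, we have 69133 = q(q + 12), so q² + 12q − 69133 = 0.
Discriminant: 12² + 4·69133 = 144 + 276532 = 276676; √276676 = 526.
q = (−12 + 526)/2 = 257, and p = q + 12 = 269.
Check: 257 · 269 = 69133.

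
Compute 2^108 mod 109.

1

2^1 ≡ 2 (mod 109)
2^2 ≡ 2^2 = 4 ≡ 4 (mod 109)
2^4 ≡ 4^2 = 16 ≡ 16 (mod 109)
2^8 ≡ 16^2 = 256 ≡ 38 (mod 109)
2^16 ≡ 38^2 = 1444 ≡ 27 (mod 109)
2^32 ≡ 27^2 = 729 ≡ 75 (mod 109)
2^64 ≡ 75^2 = 5625 ≡ 66 (mod 109)
108 = 64 + 32 + 8 + 4 in binary powers of 2.
So 2^108 ≡ 66 · 75 · 38 · 16 ≡ 1 (mod 109).
Since the result is 1, base 2 gives no evidence that 109 is composite.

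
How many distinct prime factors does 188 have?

2

188 = 2^2 · 47
188 = 2^2 · 47, which has 2 distinct prime factors.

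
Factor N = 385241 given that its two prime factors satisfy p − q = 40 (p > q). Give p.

641

Since p = q + 40, we have 385241 = q(q + 40), so q² + 40q − 385241 = 0.
Discriminant: 40² + 4·385241 = 1600 + 1540964 = 1542564; √1542564 = 1242.
q = (−40 + 1242)/2 = 601, and p = q + 40 = 641.
Check: 601 · 641 = 385241.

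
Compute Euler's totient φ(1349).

1260

Factor: 1349 = 19 · 71.
φ(1349) = (19−1) · (71−1) = 18 · 70 = 1260.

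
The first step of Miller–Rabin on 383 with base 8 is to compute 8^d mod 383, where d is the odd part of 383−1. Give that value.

1

383 − 1 = 382 = 2^1 · 191, so d = 191.
8^1 ≡ 8 (mod 383)
8^2 ≡ 8^2 = 64 ≡ 64 (mod 383)
8^4 ≡ 64^2 = 4096 ≡ 266 (mod 383)
8^8 ≡ 266^2 = 70756 ≡ 284 (mod 383)
8^16 ≡ 284^2 = 80656 ≡ 226 (mod 383)
8^32 ≡ 226^2 = 51076 ≡ 137 (mod 383)
8^64 ≡ 137^2 = 18769 ≡ 2 (mod 383)
8^128 ≡ 2^2 = 4 ≡ 4 (mod 383)
191 = 128 + 32 + 16 + 8 + 4 + 2 + 1 in binary powers of 2.
So 8^191 ≡ 4 · 137 · 226 · 284 · 266 · 64 · 8 ≡ 1 (mod 383).
Since 8^d ≡ 1 (mod 383), base 8 does not prove 383 composite.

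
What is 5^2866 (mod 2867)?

544

5^1 ≡ 5 (mod 2867)
5^2 ≡ 5^2 = 25 ≡ 25 (mod 2867)
5^4 ≡ 25^2 = 625 ≡ 625 (mod 2867)
5^8 ≡ 625^2 = 390625 ≡ 713 (mod 2867)
5^16 ≡ 713^2 = 508369 ≡ 910 (mod 2867)
5^32 ≡ 910^2 = 828100 ≡ 2404 (mod 2867)
5^64 ≡ 2404^2 = 5779216 ≡ 2211 (mod 2867)
5^128 ≡ 2211^2 = 4888521 ≡ 286 (mod 2867)
5^256 ≡ 286^2 = 81796 ≡ 1520 (mod 2867)
5^512 ≡ 1520^2 = 2310400 ≡ 2465 (mod 2867)
5^1024 ≡ 2465^2 = 6076225 ≡ 1052 (mod 2867)
5^2048 ≡ 1052^2 = 1106704 ≡ 42 (mod 2867)
2866 = 2048 + 512 + 256 + 32 + 16 + 2 in binary powers of 2.
So 5^2866 ≡ 42 · 2465 · 1520 · 2404 · 910 · 25 ≡ 544 (mod 2867).
Since 544 ≠ 1, base 5 is a Fermat witness: 2867 is composite.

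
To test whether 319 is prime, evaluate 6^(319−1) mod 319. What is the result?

103

6^1 ≡ 6 (mod 319)
6^2 ≡ 6^2 = 36 ≡ 36 (mod 319)
6^4 ≡ 36^2 = 1296 ≡ 20 (mod 319)
6^8 ≡ 20^2 = 400 ≡ 81 (mod 319)
6^16 ≡ 81^2 = 6561 ≡ 181 (mod 319)
6^32 ≡ 181^2 = 32761 ≡ 223 (mod 319)
6^64 ≡ 223^2 = 49729 ≡ 284 (mod 319)
6^128 ≡ 284^2 = 80656 ≡ 268 (mod 319)
6^256 ≡ 268^2 = 71824 ≡ 49 (mod 319)
318 = 256 + 32 + 16 + 8 + 4 + 2 in binary powers of 2.
So 6^318 ≡ 49 · 223 · 181 · 81 · 20 · 36 ≡ 103 (mod 319).
Since 103 ≠ 1, base 6 is a Fermat witness: 319 is composite.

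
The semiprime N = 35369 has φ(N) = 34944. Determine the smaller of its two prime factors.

φ(n) = (p−1)(q−1) = n − (p+q) + 1, so p + q = 35369 − 34944 + 1 = 426.
p and q are the roots of t² − 426t + 35369 = 0.
Discriminant: 426² − 4·35369 = 181476 − 141476 = 40000; √40000 = 200.
q = (426 − 200)/2 = 113, p = (426 + 200)/2 = 313.
Check: 113 · 313 = 35369.

113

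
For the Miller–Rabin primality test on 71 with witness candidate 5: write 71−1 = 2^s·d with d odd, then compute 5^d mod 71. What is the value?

1

71 − 1 = 70 = 2^1 · 35, so d = 35.
5^1 ≡ 5 (mod 71)
5^2 ≡ 5^2 = 25 ≡ 25 (mod 71)
5^4 ≡ 25^2 = 625 ≡ 57 (mod 71)
5^8 ≡ 57^2 = 3249 ≡ 54 (mod 71)
5^16 ≡ 54^2 = 2916 ≡ 5 (mod 71)
5^32 ≡ 5^2 = 25 ≡ 25 (mod 71)
35 = 32 + 2 + 1 in binary powers of 2.
So 5^35 ≡ 25 · 25 · 5 ≡ 1 (mod 71).
Since 5^d ≡ 1 (mod 71), base 5 does not prove 71 composite.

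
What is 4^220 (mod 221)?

4^1 ≡ 4 (mod 221)
4^2 ≡ 4^2 = 16 ≡ 16 (mod 221)
4^4 ≡ 16^2 = 256 ≡ 35 (mod 221)
4^8 ≡ 35^2 = 1225 ≡ 120 (mod 221)
4^16 ≡ 120^2 = 14400 ≡ 35 (mod 221)
4^32 ≡ 35^2 = 1225 ≡ 120 (mod 221)
4^64 ≡ 120^2 = 14400 ≡ 35 (mod 221)
4^128 ≡ 35^2 = 1225 ≡ 120 (mod 221)
220 = 128 + 64 + 16 + 8 + 4 in binary powers of 2.
So 4^220 ≡ 120 · 35 · 35 · 120 · 35 ≡ 35 (mod 221).
Since 35 ≠ 1, base 4 is a Fermat witness: 221 is composite.

35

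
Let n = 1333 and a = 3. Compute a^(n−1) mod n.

3^1 ≡ 3 (mod 1333)
3^2 ≡ 3^2 = 9 ≡ 9 (mod 1333)
3^4 ≡ 9^2 = 81 ≡ 81 (mod 1333)
3^8 ≡ 81^2 = 6561 ≡ 1229 (mod 1333)
3^16 ≡ 1229^2 = 1510441 ≡ 152 (mod 1333)
3^32 ≡ 152^2 = 23104 ≡ 443 (mod 1333)
3^64 ≡ 443^2 = 196249 ≡ 298 (mod 1333)
3^128 ≡ 298^2 = 88804 ≡ 826 (mod 1333)
3^256 ≡ 826^2 = 682276 ≡ 1113 (mod 1333)
3^512 ≡ 1113^2 = 1238769 ≡ 412 (mod 1333)
3^1024 ≡ 412^2 = 169744 ≡ 453 (mod 1333)
1332 = 1024 + 256 + 32 + 16 + 4 in binary powers of 2.
So 3^1332 ≡ 453 · 1113 · 443 · 152 · 81 ≡ 1000 (mod 1333).
Since 1000 ≠ 1, base 3 is a Fermat witness: 1333 is composite.

1000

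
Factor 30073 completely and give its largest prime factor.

61

30073 = 17 · 1769
1769 = 29 · 61
61 is prime.
So 30073 = 17 · 29 · 61; the largest prime factor is 61.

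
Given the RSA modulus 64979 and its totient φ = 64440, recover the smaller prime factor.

181

φ(n) = (p−1)(q−1) = n − (p+q) + 1, so p + q = 64979 − 64440 + 1 = 540.
p and q are the roots of t² − 540t + 64979 = 0.
Discriminant: 540² − 4·64979 = 291600 − 259916 = 31684; √31684 = 178.
q = (540 − 178)/2 = 181, p = (540 + 178)/2 = 359.
Check: 181 · 359 = 64979.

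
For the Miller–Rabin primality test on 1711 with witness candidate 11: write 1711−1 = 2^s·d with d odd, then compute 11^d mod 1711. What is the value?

1711 − 1 = 1710 = 2^1 · 855, so d = 855.
11^1 ≡ 11 (mod 1711)
11^2 ≡ 11^2 = 121 ≡ 121 (mod 1711)
11^4 ≡ 121^2 = 14641 ≡ 953 (mod 1711)
11^8 ≡ 953^2 = 908209 ≡ 1379 (mod 1711)
11^16 ≡ 1379^2 = 1901641 ≡ 720 (mod 1711)
11^32 ≡ 720^2 = 518400 ≡ 1678 (mod 1711)
11^64 ≡ 1678^2 = 2815684 ≡ 1089 (mod 1711)
11^128 ≡ 1089^2 = 1185921 ≡ 198 (mod 1711)
11^256 ≡ 198^2 = 39204 ≡ 1562 (mod 1711)
11^512 ≡ 1562^2 = 2439844 ≡ 1669 (mod 1711)
855 = 512 + 256 + 64 + 16 + 4 + 2 + 1 in binary powers of 2.
So 11^855 ≡ 1669 · 1562 · 1089 · 720 · 953 · 121 · 11 ≡ 1294 (mod 1711).
Squaring chain: 1294; never reaches −1, so base 11 is a Miller–Rabin witness that 1711 is composite.

1294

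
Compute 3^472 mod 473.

53

3^1 ≡ 3 (mod 473)
3^2 ≡ 3^2 = 9 ≡ 9 (mod 473)
3^4 ≡ 9^2 = 81 ≡ 81 (mod 473)
3^8 ≡ 81^2 = 6561 ≡ 412 (mod 473)
3^16 ≡ 412^2 = 169744 ≡ 410 (mod 473)
3^32 ≡ 410^2 = 168100 ≡ 185 (mod 473)
3^64 ≡ 185^2 = 34225 ≡ 169 (mod 473)
3^128 ≡ 169^2 = 28561 ≡ 181 (mod 473)
3^256 ≡ 181^2 = 32761 ≡ 124 (mod 473)
472 = 256 + 128 + 64 + 16 + 8 in binary powers of 2.
So 3^472 ≡ 124 · 181 · 169 · 410 · 412 ≡ 53 (mod 473).
Since 53 ≠ 1, base 3 is a Fermat witness: 473 is composite.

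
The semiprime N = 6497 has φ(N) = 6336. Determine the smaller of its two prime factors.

φ(n) = (p−1)(q−1) = n − (p+q) + 1, so p + q = 6497 − 6336 + 1 = 162.
p and q are the roots of t² − 162t + 6497 = 0.
Discriminant: 162² − 4·6497 = 26244 − 25988 = 256; √256 = 16.
q = (162 − 16)/2 = 73, p = (162 + 16)/2 = 89.
Check: 73 · 89 = 6497.

73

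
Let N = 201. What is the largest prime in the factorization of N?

201 = 3 · 67
67 is prime.
So 201 = 3 · 67; the largest prime factor is 67.

67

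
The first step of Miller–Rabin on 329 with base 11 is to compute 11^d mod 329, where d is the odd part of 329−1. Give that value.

329 − 1 = 328 = 2^3 · 41, so d = 41.
11^1 ≡ 11 (mod 329)
11^2 ≡ 11^2 = 121 ≡ 121 (mod 329)
11^4 ≡ 121^2 = 14641 ≡ 165 (mod 329)
11^8 ≡ 165^2 = 27225 ≡ 247 (mod 329)
11^16 ≡ 247^2 = 61009 ≡ 144 (mod 329)
11^32 ≡ 144^2 = 20736 ≡ 9 (mod 329)
41 = 32 + 8 + 1 in binary powers of 2.
So 11^41 ≡ 9 · 247 · 11 ≡ 107 (mod 329).
Squaring chain: 107 → 263 → 79; never reaches −1, so base 11 is a Miller–Rabin witness that 329 is composite.

107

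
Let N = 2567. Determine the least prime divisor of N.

2567 is odd.
Digit sum 20, not divisible by 3.
Ends in 7: not divisible by 5.
7: 2567 = 7·366 + 5
11: 2567 = 11·233 + 4
13: 2567 = 13·197 + 6
17: 2567 = 17·151

17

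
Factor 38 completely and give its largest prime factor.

38 = 2 · 19
19 is prime.
So 38 = 2 · 19; the largest prime factor is 19.

19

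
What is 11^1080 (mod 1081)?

11^1 ≡ 11 (mod 1081)
11^2 ≡ 11^2 = 121 ≡ 121 (mod 1081)
11^4 ≡ 121^2 = 14641 ≡ 588 (mod 1081)
11^8 ≡ 588^2 = 345744 ≡ 905 (mod 1081)
11^16 ≡ 905^2 = 819025 ≡ 708 (mod 1081)
11^32 ≡ 708^2 = 501264 ≡ 761 (mod 1081)
11^64 ≡ 761^2 = 579121 ≡ 786 (mod 1081)
11^128 ≡ 786^2 = 617796 ≡ 545 (mod 1081)
11^256 ≡ 545^2 = 297025 ≡ 831 (mod 1081)
11^512 ≡ 831^2 = 690561 ≡ 883 (mod 1081)
11^1024 ≡ 883^2 = 779689 ≡ 288 (mod 1081)
1080 = 1024 + 32 + 16 + 8 in binary powers of 2.
So 11^1080 ≡ 288 · 761 · 708 · 905 ≡ 581 (mod 1081).
Since 581 ≠ 1, base 11 is a Fermat witness: 1081 is composite.

581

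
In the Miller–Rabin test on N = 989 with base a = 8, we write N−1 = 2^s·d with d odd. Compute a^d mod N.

989 − 1 = 988 = 2^2 · 247, so d = 247.
8^1 ≡ 8 (mod 989)
8^2 ≡ 8^2 = 64 ≡ 64 (mod 989)
8^4 ≡ 64^2 = 4096 ≡ 140 (mod 989)
8^8 ≡ 140^2 = 19600 ≡ 809 (mod 989)
8^16 ≡ 809^2 = 654481 ≡ 752 (mod 989)
8^32 ≡ 752^2 = 565504 ≡ 785 (mod 989)
8^64 ≡ 785^2 = 616225 ≡ 78 (mod 989)
8^128 ≡ 78^2 = 6084 ≡ 150 (mod 989)
247 = 128 + 64 + 32 + 16 + 4 + 2 + 1 in binary powers of 2.
So 8^247 ≡ 150 · 78 · 785 · 752 · 140 · 64 · 8 ≡ 108 (mod 989).
Squaring chain: 108 → 785; never reaches −1, so base 8 is a Miller–Rabin witness that 989 is composite.

108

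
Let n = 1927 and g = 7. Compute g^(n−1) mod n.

758

7^1 ≡ 7 (mod 1927)
7^2 ≡ 7^2 = 49 ≡ 49 (mod 1927)
7^4 ≡ 49^2 = 2401 ≡ 474 (mod 1927)
7^8 ≡ 474^2 = 224676 ≡ 1144 (mod 1927)
7^16 ≡ 1144^2 = 1308736 ≡ 303 (mod 1927)
7^32 ≡ 303^2 = 91809 ≡ 1240 (mod 1927)
7^64 ≡ 1240^2 = 1537600 ≡ 1781 (mod 1927)
7^128 ≡ 1781^2 = 3171961 ≡ 119 (mod 1927)
7^256 ≡ 119^2 = 14161 ≡ 672 (mod 1927)
7^512 ≡ 672^2 = 451584 ≡ 666 (mod 1927)
7^1024 ≡ 666^2 = 443556 ≡ 346 (mod 1927)
1926 = 1024 + 512 + 256 + 128 + 4 + 2 in binary powers of 2.
So 7^1926 ≡ 346 · 666 · 672 · 119 · 474 · 49 ≡ 758 (mod 1927).
Since 758 ≠ 1, base 7 is a Fermat witness: 1927 is composite.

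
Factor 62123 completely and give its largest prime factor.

62123 = 23 · 2701
2701 = 37 · 73
73 is prime.
So 62123 = 23 · 37 · 73; the largest prime factor is 73.

73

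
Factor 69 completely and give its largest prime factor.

69 = 3 · 23
23 is prime.
So 69 = 3 · 23; the largest prime factor is 23.

23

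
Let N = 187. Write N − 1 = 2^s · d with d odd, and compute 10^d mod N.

187 − 1 = 186 = 2^1 · 93, so d = 93.
10^1 ≡ 10 (mod 187)
10^2 ≡ 10^2 = 100 ≡ 100 (mod 187)
10^4 ≡ 100^2 = 10000 ≡ 89 (mod 187)
10^8 ≡ 89^2 = 7921 ≡ 67 (mod 187)
10^16 ≡ 67^2 = 4489 ≡ 1 (mod 187)
10^32 ≡ 1^2 = 1 ≡ 1 (mod 187)
10^64 ≡ 1^2 = 1 ≡ 1 (mod 187)
93 = 64 + 16 + 8 + 4 + 1 in binary powers of 2.
So 10^93 ≡ 1 · 1 · 67 · 89 · 10 ≡ 164 (mod 187).
Squaring chain: 164; never reaches −1, so base 10 is a Miller–Rabin witness that 187 is composite.

164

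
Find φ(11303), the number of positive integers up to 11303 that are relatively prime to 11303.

Factor: 11303 = 89 · 127.
φ(11303) = (89−1) · (127−1) = 88 · 126 = 11088.

11088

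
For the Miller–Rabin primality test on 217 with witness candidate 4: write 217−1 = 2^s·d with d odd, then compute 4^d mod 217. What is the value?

217 − 1 = 216 = 2^3 · 27, so d = 27.
4^1 ≡ 4 (mod 217)
4^2 ≡ 4^2 = 16 ≡ 16 (mod 217)
4^4 ≡ 16^2 = 256 ≡ 39 (mod 217)
4^8 ≡ 39^2 = 1521 ≡ 2 (mod 217)
4^16 ≡ 2^2 = 4 ≡ 4 (mod 217)
27 = 16 + 8 + 2 + 1 in binary powers of 2.
So 4^27 ≡ 4 · 2 · 16 · 4 ≡ 78 (mod 217).
Squaring chain: 78 → 8 → 64; never reaches −1, so base 4 is a Miller–Rabin witness that 217 is composite.

78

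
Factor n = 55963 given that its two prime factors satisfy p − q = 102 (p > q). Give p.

293

Since p = q + 102, we have 55963 = q(q + 102), so q² + 102q − 55963 = 0.
Discriminant: 102² + 4·55963 = 10404 + 223852 = 234256; √234256 = 484.
q = (−102 + 484)/2 = 191, and p = q + 102 = 293.
Check: 191 · 293 = 55963.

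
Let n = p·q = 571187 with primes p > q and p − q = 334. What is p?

Since p = q + 334, we have 571187 = q(q + 334), so q² + 334q − 571187 = 0.
Discriminant: 334² + 4·571187 = 111556 + 2284748 = 2396304; √2396304 = 1548.
q = (−334 + 1548)/2 = 607, and p = q + 334 = 941.
Check: 607 · 941 = 571187.

941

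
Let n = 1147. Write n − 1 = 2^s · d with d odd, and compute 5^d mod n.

1147 − 1 = 1146 = 2^1 · 573, so d = 573.
5^1 ≡ 5 (mod 1147)
5^2 ≡ 5^2 = 25 ≡ 25 (mod 1147)
5^4 ≡ 25^2 = 625 ≡ 625 (mod 1147)
5^8 ≡ 625^2 = 390625 ≡ 645 (mod 1147)
5^16 ≡ 645^2 = 416025 ≡ 811 (mod 1147)
5^32 ≡ 811^2 = 657721 ≡ 490 (mod 1147)
5^64 ≡ 490^2 = 240100 ≡ 377 (mod 1147)
5^128 ≡ 377^2 = 142129 ≡ 1048 (mod 1147)
5^256 ≡ 1048^2 = 1098304 ≡ 625 (mod 1147)
5^512 ≡ 625^2 = 390625 ≡ 645 (mod 1147)
573 = 512 + 32 + 16 + 8 + 4 + 1 in binary powers of 2.
So 5^573 ≡ 645 · 490 · 811 · 645 · 625 · 5 ≡ 156 (mod 1147).
Squaring chain: 156; never reaches −1, so base 5 is a Miller–Rabin witness that 1147 is composite.

156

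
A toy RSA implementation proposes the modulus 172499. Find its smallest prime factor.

17

172499 is odd.
Digit sum 32, not divisible by 3.
Ends in 9: not divisible by 5.
7: 172499 = 7·24642 + 5
11: 172499 = 11·15681 + 8
13: 172499 = 13·13269 + 2
17: 172499 = 17·10147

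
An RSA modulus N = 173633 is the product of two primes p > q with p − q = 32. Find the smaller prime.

401

Since p = q + 32, we have 173633 = q(q + 32), so q² + 32q − 173633 = 0.
Discriminant: 32² + 4·173633 = 1024 + 694532 = 695556; √695556 = 834.
q = (−32 + 834)/2 = 401, and p = q + 32 = 433.
Check: 401 · 433 = 173633.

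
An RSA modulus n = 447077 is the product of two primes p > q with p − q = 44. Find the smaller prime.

647

Since p = q + 44, we have 447077 = q(q + 44), so q² + 44q − 447077 = 0.
Discriminant: 44² + 4·447077 = 1936 + 1788308 = 1790244; √1790244 = 1338.
q = (−44 + 1338)/2 = 647, and p = q + 44 = 691.
Check: 647 · 691 = 447077.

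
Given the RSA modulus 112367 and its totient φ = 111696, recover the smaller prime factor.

φ(n) = (p−1)(q−1) = n − (p+q) + 1, so p + q = 112367 − 111696 + 1 = 672.
p and q are the roots of t² − 672t + 112367 = 0.
Discriminant: 672² − 4·112367 = 451584 − 449468 = 2116; √2116 = 46.
q = (672 − 46)/2 = 313, p = (672 + 46)/2 = 359.
Check: 313 · 359 = 112367.

313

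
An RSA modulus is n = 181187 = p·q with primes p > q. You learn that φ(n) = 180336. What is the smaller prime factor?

φ(n) = (p−1)(q−1) = n − (p+q) + 1, so p + q = 181187 − 180336 + 1 = 852.
p and q are the roots of t² − 852t + 181187 = 0.
Discriminant: 852² − 4·181187 = 725904 − 724748 = 1156; √1156 = 34.
q = (852 − 34)/2 = 409, p = (852 + 34)/2 = 443.
Check: 409 · 443 = 181187.

409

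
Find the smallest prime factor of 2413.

2413 is odd.
Digit sum 10, not divisible by 3.
Ends in 3: not divisible by 5.
7: 2413 = 7·344 + 5
11: 2413 = 11·219 + 4
13: 2413 = 13·185 + 8
17: 2413 = 17·141 + 16
19: 2413 = 19·127

19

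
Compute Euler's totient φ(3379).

Factor: 3379 = 31 · 109.
φ(3379) = (31−1) · (109−1) = 30 · 108 = 3240.

3240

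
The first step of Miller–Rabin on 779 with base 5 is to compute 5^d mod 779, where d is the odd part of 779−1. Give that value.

779 − 1 = 778 = 2^1 · 389, so d = 389.
5^1 ≡ 5 (mod 779)
5^2 ≡ 5^2 = 25 ≡ 25 (mod 779)
5^4 ≡ 25^2 = 625 ≡ 625 (mod 779)
5^8 ≡ 625^2 = 390625 ≡ 346 (mod 779)
5^16 ≡ 346^2 = 119716 ≡ 529 (mod 779)
5^32 ≡ 529^2 = 279841 ≡ 180 (mod 779)
5^64 ≡ 180^2 = 32400 ≡ 461 (mod 779)
5^128 ≡ 461^2 = 212521 ≡ 633 (mod 779)
5^256 ≡ 633^2 = 400689 ≡ 283 (mod 779)
389 = 256 + 128 + 4 + 1 in binary powers of 2.
So 5^389 ≡ 283 · 633 · 625 · 5 ≡ 500 (mod 779).
Squaring chain: 500; never reaches −1, so base 5 is a Miller–Rabin witness that 779 is composite.

500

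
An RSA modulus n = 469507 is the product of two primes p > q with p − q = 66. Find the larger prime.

Since p = q + 66, we have 469507 = q(q + 66), so q² + 66q − 469507 = 0.
Discriminant: 66² + 4·469507 = 4356 + 1878028 = 1882384; √1882384 = 1372.
q = (−66 + 1372)/2 = 653, and p = q + 66 = 719.
Check: 653 · 719 = 469507.

719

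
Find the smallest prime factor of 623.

623 is odd.
Digit sum 11, not divisible by 3.
Ends in 3: not divisible by 5.
7: 623 = 7·89

7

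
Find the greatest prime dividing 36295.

61

36295 = 5 · 7259
7259 = 7 · 1037
1037 = 17 · 61
61 is prime.
So 36295 = 5 · 7 · 17 · 61; the largest prime factor is 61.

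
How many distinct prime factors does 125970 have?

6

125970 = 2 · 62985
62985 = 3 · 20995
20995 = 5 · 4199
4199 = 13 · 323
323 = 17 · 19
125970 = 2 · 3 · 5 · 13 · 17 · 19, which has 6 distinct prime factors.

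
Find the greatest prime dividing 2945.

2945 = 5 · 589
589 = 19 · 31
31 is prime.
So 2945 = 5 · 19 · 31; the largest prime factor is 31.

31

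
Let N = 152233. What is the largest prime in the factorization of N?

79

152233 = 41 · 3713
3713 = 47 · 79
79 is prime.
So 152233 = 41 · 47 · 79; the largest prime factor is 79.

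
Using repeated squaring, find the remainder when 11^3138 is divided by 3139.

11^1 ≡ 11 (mod 3139)
11^2 ≡ 11^2 = 121 ≡ 121 (mod 3139)
11^4 ≡ 121^2 = 14641 ≡ 2085 (mod 3139)
11^8 ≡ 2085^2 = 4347225 ≡ 2849 (mod 3139)
11^16 ≡ 2849^2 = 8116801 ≡ 2486 (mod 3139)
11^32 ≡ 2486^2 = 6180196 ≡ 2644 (mod 3139)
11^64 ≡ 2644^2 = 6990736 ≡ 183 (mod 3139)
11^128 ≡ 183^2 = 33489 ≡ 2099 (mod 3139)
11^256 ≡ 2099^2 = 4405801 ≡ 1784 (mod 3139)
11^512 ≡ 1784^2 = 3182656 ≡ 2849 (mod 3139)
11^1024 ≡ 2849^2 = 8116801 ≡ 2486 (mod 3139)
11^2048 ≡ 2486^2 = 6180196 ≡ 2644 (mod 3139)
3138 = 2048 + 1024 + 64 + 2 in binary powers of 2.
So 11^3138 ≡ 2644 · 2486 · 183 · 121 ≡ 1755 (mod 3139).
Since 1755 ≠ 1, base 11 is a Fermat witness: 3139 is composite.

1755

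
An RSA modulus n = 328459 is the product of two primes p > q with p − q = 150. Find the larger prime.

Since p = q + 150, we have 328459 = q(q + 150), so q² + 150q − 328459 = 0.
Discriminant: 150² + 4·328459 = 22500 + 1313836 = 1336336; √1336336 = 1156.
q = (−150 + 1156)/2 = 503, and p = q + 150 = 653.
Check: 503 · 653 = 328459.

653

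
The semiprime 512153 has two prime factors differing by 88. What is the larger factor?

761

Since p = q + 88, we have 512153 = q(q + 88), so q² + 88q − 512153 = 0.
Discriminant: 88² + 4·512153 = 7744 + 2048612 = 2056356; √2056356 = 1434.
q = (−88 + 1434)/2 = 673, and p = q + 88 = 761.
Check: 673 · 761 = 512153.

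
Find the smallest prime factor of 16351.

83

16351 is odd.
Digit sum 16, not divisible by 3.
Ends in 1: not divisible by 5.
7: 16351 = 7·2335 + 6
11: 16351 = 11·1486 + 5
13: 16351 = 13·1257 + 10
17: 16351 = 17·961 + 14
19: 16351 = 19·860 + 11
23: 16351 = 23·710 + 21
29: 16351 = 29·563 + 24
31: 16351 = 31·527 + 14
37: 16351 = 37·441 + 34
41: 16351 = 41·398 + 33
43: 16351 = 43·380 + 11
47: 16351 = 47·347 + 42
53: 16351 = 53·308 + 27
59: 16351 = 59·277 + 8
61: 16351 = 61·268 + 3
67: 16351 = 67·244 + 3
71: 16351 = 71·230 + 21
73: 16351 = 73·223 + 72
79: 16351 = 79·206 + 77
83: 16351 = 83·197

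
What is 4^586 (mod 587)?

1

4^1 ≡ 4 (mod 587)
4^2 ≡ 4^2 = 16 ≡ 16 (mod 587)
4^4 ≡ 16^2 = 256 ≡ 256 (mod 587)
4^8 ≡ 256^2 = 65536 ≡ 379 (mod 587)
4^16 ≡ 379^2 = 143641 ≡ 413 (mod 587)
4^32 ≡ 413^2 = 170569 ≡ 339 (mod 587)
4^64 ≡ 339^2 = 114921 ≡ 456 (mod 587)
4^128 ≡ 456^2 = 207936 ≡ 138 (mod 587)
4^256 ≡ 138^2 = 19044 ≡ 260 (mod 587)
4^512 ≡ 260^2 = 67600 ≡ 95 (mod 587)
586 = 512 + 64 + 8 + 2 in binary powers of 2.
So 4^586 ≡ 95 · 456 · 379 · 16 ≡ 1 (mod 587).
Since the result is 1, base 4 gives no evidence that 587 is composite.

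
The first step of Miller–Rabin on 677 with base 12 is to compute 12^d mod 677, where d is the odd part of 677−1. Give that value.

26

677 − 1 = 676 = 2^2 · 169, so d = 169.
12^1 ≡ 12 (mod 677)
12^2 ≡ 12^2 = 144 ≡ 144 (mod 677)
12^4 ≡ 144^2 = 20736 ≡ 426 (mod 677)
12^8 ≡ 426^2 = 181476 ≡ 40 (mod 677)
12^16 ≡ 40^2 = 1600 ≡ 246 (mod 677)
12^32 ≡ 246^2 = 60516 ≡ 263 (mod 677)
12^64 ≡ 263^2 = 69169 ≡ 115 (mod 677)
12^128 ≡ 115^2 = 13225 ≡ 362 (mod 677)
169 = 128 + 32 + 8 + 1 in binary powers of 2.
So 12^169 ≡ 362 · 263 · 40 · 12 ≡ 26 (mod 677).
Squaring chain: 26 → 676; reaches −1, so base 12 does not prove 677 composite.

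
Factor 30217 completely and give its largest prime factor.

30217 = 11 · 2747
2747 = 41 · 67
67 is prime.
So 30217 = 11 · 41 · 67; the largest prime factor is 67.

67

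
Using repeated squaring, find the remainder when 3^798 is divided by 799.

3^1 ≡ 3 (mod 799)
3^2 ≡ 3^2 = 9 ≡ 9 (mod 799)
3^4 ≡ 9^2 = 81 ≡ 81 (mod 799)
3^8 ≡ 81^2 = 6561 ≡ 169 (mod 799)
3^16 ≡ 169^2 = 28561 ≡ 596 (mod 799)
3^32 ≡ 596^2 = 355216 ≡ 460 (mod 799)
3^64 ≡ 460^2 = 211600 ≡ 664 (mod 799)
3^128 ≡ 664^2 = 440896 ≡ 647 (mod 799)
3^256 ≡ 647^2 = 418609 ≡ 732 (mod 799)
3^512 ≡ 732^2 = 535824 ≡ 494 (mod 799)
798 = 512 + 256 + 16 + 8 + 4 + 2 in binary powers of 2.
So 3^798 ≡ 494 · 732 · 596 · 169 · 81 · 9 ≡ 784 (mod 799).
Since 784 ≠ 1, base 3 is a Fermat witness: 799 is composite.

784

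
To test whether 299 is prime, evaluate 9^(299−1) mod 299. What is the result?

9^1 ≡ 9 (mod 299)
9^2 ≡ 9^2 = 81 ≡ 81 (mod 299)
9^4 ≡ 81^2 = 6561 ≡ 282 (mod 299)
9^8 ≡ 282^2 = 79524 ≡ 289 (mod 299)
9^16 ≡ 289^2 = 83521 ≡ 100 (mod 299)
9^32 ≡ 100^2 = 10000 ≡ 133 (mod 299)
9^64 ≡ 133^2 = 17689 ≡ 48 (mod 299)
9^128 ≡ 48^2 = 2304 ≡ 211 (mod 299)
9^256 ≡ 211^2 = 44521 ≡ 269 (mod 299)
298 = 256 + 32 + 8 + 2 in binary powers of 2.
So 9^298 ≡ 269 · 133 · 289 · 81 ≡ 9 (mod 299).
Since 9 ≠ 1, base 9 is a Fermat witness: 299 is composite.

9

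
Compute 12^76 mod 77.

23

12^1 ≡ 12 (mod 77)
12^2 ≡ 12^2 = 144 ≡ 67 (mod 77)
12^4 ≡ 67^2 = 4489 ≡ 23 (mod 77)
12^8 ≡ 23^2 = 529 ≡ 67 (mod 77)
12^16 ≡ 67^2 = 4489 ≡ 23 (mod 77)
12^32 ≡ 23^2 = 529 ≡ 67 (mod 77)
12^64 ≡ 67^2 = 4489 ≡ 23 (mod 77)
76 = 64 + 8 + 4 in binary powers of 2.
So 12^76 ≡ 23 · 67 · 23 ≡ 23 (mod 77).
Since 23 ≠ 1, base 12 is a Fermat witness: 77 is composite.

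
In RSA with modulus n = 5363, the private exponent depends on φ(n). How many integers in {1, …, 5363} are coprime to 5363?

Factor: 5363 = 31 · 173.
φ(5363) = (31−1) · (173−1) = 30 · 172 = 5160.

5160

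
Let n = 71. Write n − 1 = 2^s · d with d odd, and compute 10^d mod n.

1

71 − 1 = 70 = 2^1 · 35, so d = 35.
10^1 ≡ 10 (mod 71)
10^2 ≡ 10^2 = 100 ≡ 29 (mod 71)
10^4 ≡ 29^2 = 841 ≡ 60 (mod 71)
10^8 ≡ 60^2 = 3600 ≡ 50 (mod 71)
10^16 ≡ 50^2 = 2500 ≡ 15 (mod 71)
10^32 ≡ 15^2 = 225 ≡ 12 (mod 71)
35 = 32 + 2 + 1 in binary powers of 2.
So 10^35 ≡ 12 · 29 · 10 ≡ 1 (mod 71).
Since 10^d ≡ 1 (mod 71), base 10 does not prove 71 composite.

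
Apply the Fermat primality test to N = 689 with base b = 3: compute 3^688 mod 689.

3^1 ≡ 3 (mod 689)
3^2 ≡ 3^2 = 9 ≡ 9 (mod 689)
3^4 ≡ 9^2 = 81 ≡ 81 (mod 689)
3^8 ≡ 81^2 = 6561 ≡ 360 (mod 689)
3^16 ≡ 360^2 = 129600 ≡ 68 (mod 689)
3^32 ≡ 68^2 = 4624 ≡ 490 (mod 689)
3^64 ≡ 490^2 = 240100 ≡ 328 (mod 689)
3^128 ≡ 328^2 = 107584 ≡ 100 (mod 689)
3^256 ≡ 100^2 = 10000 ≡ 354 (mod 689)
3^512 ≡ 354^2 = 125316 ≡ 607 (mod 689)
688 = 512 + 128 + 32 + 16 in binary powers of 2.
So 3^688 ≡ 607 · 100 · 490 · 68 ≡ 328 (mod 689).
Since 328 ≠ 1, base 3 is a Fermat witness: 689 is composite.

328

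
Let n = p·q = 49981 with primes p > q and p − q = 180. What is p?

Since p = q + 180, we have 49981 = q(q + 180), so q² + 180q − 49981 = 0.
Discriminant: 180² + 4·49981 = 32400 + 199924 = 232324; √232324 = 482.
q = (−180 + 482)/2 = 151, and p = q + 180 = 331.
Check: 151 · 331 = 49981.

331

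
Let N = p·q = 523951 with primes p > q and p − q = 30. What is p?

739

Since p = q + 30, we have 523951 = q(q + 30), so q² + 30q − 523951 = 0.
Discriminant: 30² + 4·523951 = 900 + 2095804 = 2096704; √2096704 = 1448.
q = (−30 + 1448)/2 = 709, and p = q + 30 = 739.
Check: 709 · 739 = 523951.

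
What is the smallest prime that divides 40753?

83

40753 is odd.
Digit sum 19, not divisible by 3.
Ends in 3: not divisible by 5.
7: 40753 = 7·5821 + 6
11: 40753 = 11·3704 + 9
13: 40753 = 13·3134 + 11
17: 40753 = 17·2397 + 4
19: 40753 = 19·2144 + 17
23: 40753 = 23·1771 + 20
29: 40753 = 29·1405 + 8
31: 40753 = 31·1314 + 19
37: 40753 = 37·1101 + 16
41: 40753 = 41·993 + 40
43: 40753 = 43·947 + 32
47: 40753 = 47·867 + 4
53: 40753 = 53·768 + 49
59: 40753 = 59·690 + 43
61: 40753 = 61·668 + 5
67: 40753 = 67·608 + 17
71: 40753 = 71·573 + 70
73: 40753 = 73·558 + 19
79: 40753 = 79·515 + 68
83: 40753 = 83·491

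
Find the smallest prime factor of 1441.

11

1441 is odd.
Digit sum 10, not divisible by 3.
Ends in 1: not divisible by 5.
7: 1441 = 7·205 + 6
11: 1441 = 11·131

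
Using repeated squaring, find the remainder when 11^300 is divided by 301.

176

11^1 ≡ 11 (mod 301)
11^2 ≡ 11^2 = 121 ≡ 121 (mod 301)
11^4 ≡ 121^2 = 14641 ≡ 193 (mod 301)
11^8 ≡ 193^2 = 37249 ≡ 226 (mod 301)
11^16 ≡ 226^2 = 51076 ≡ 207 (mod 301)
11^32 ≡ 207^2 = 42849 ≡ 107 (mod 301)
11^64 ≡ 107^2 = 11449 ≡ 11 (mod 301)
11^128 ≡ 11^2 = 121 ≡ 121 (mod 301)
11^256 ≡ 121^2 = 14641 ≡ 193 (mod 301)
300 = 256 + 32 + 8 + 4 in binary powers of 2.
So 11^300 ≡ 193 · 107 · 226 · 193 ≡ 176 (mod 301).
Since 176 ≠ 1, base 11 is a Fermat witness: 301 is composite.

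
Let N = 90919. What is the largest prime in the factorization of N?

67

90919 = 23 · 3953
3953 = 59 · 67
67 is prime.
So 90919 = 23 · 59 · 67; the largest prime factor is 67.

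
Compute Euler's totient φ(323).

288

Factor: 323 = 17 · 19.
φ(323) = (17−1) · (19−1) = 16 · 18 = 288.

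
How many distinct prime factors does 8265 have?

8265 = 3 · 2755
2755 = 5 · 551
551 = 19 · 29
8265 = 3 · 5 · 19 · 29, which has 4 distinct prime factors.

4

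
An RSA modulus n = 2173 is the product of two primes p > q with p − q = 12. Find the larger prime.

53

Since p = q + 12, we have 2173 = q(q + 12), so q² + 12q − 2173 = 0.
Discriminant: 12² + 4·2173 = 144 + 8692 = 8836; √8836 = 94.
q = (−12 + 94)/2 = 41, and p = q + 12 = 53.
Check: 41 · 53 = 2173.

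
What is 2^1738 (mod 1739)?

1283

2^1 ≡ 2 (mod 1739)
2^2 ≡ 2^2 = 4 ≡ 4 (mod 1739)
2^4 ≡ 4^2 = 16 ≡ 16 (mod 1739)
2^8 ≡ 16^2 = 256 ≡ 256 (mod 1739)
2^16 ≡ 256^2 = 65536 ≡ 1193 (mod 1739)
2^32 ≡ 1193^2 = 1423249 ≡ 747 (mod 1739)
2^64 ≡ 747^2 = 558009 ≡ 1529 (mod 1739)
2^128 ≡ 1529^2 = 2337841 ≡ 625 (mod 1739)
2^256 ≡ 625^2 = 390625 ≡ 1089 (mod 1739)
2^512 ≡ 1089^2 = 1185921 ≡ 1662 (mod 1739)
2^1024 ≡ 1662^2 = 2762244 ≡ 712 (mod 1739)
1738 = 1024 + 512 + 128 + 64 + 8 + 2 in binary powers of 2.
So 2^1738 ≡ 712 · 1662 · 625 · 1529 · 256 · 4 ≡ 1283 (mod 1739).
Since 1283 ≠ 1, base 2 is a Fermat witness: 1739 is composite.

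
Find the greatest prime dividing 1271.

41

1271 = 31 · 41
41 is prime.
So 1271 = 31 · 41; the largest prime factor is 41.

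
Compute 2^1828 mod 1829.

2^1 ≡ 2 (mod 1829)
2^2 ≡ 2^2 = 4 ≡ 4 (mod 1829)
2^4 ≡ 4^2 = 16 ≡ 16 (mod 1829)
2^8 ≡ 16^2 = 256 ≡ 256 (mod 1829)
2^16 ≡ 256^2 = 65536 ≡ 1521 (mod 1829)
2^32 ≡ 1521^2 = 2313441 ≡ 1585 (mod 1829)
2^64 ≡ 1585^2 = 2512225 ≡ 1008 (mod 1829)
2^128 ≡ 1008^2 = 1016064 ≡ 969 (mod 1829)
2^256 ≡ 969^2 = 938961 ≡ 684 (mod 1829)
2^512 ≡ 684^2 = 467856 ≡ 1461 (mod 1829)
2^1024 ≡ 1461^2 = 2134521 ≡ 78 (mod 1829)
1828 = 1024 + 512 + 256 + 32 + 4 in binary powers of 2.
So 2^1828 ≡ 78 · 1461 · 684 · 1585 · 16 ≡ 411 (mod 1829).
Since 411 ≠ 1, base 2 is a Fermat witness: 1829 is composite.

411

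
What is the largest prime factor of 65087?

65087 = 11 · 5917
5917 = 61 · 97
97 is prime.
So 65087 = 11 · 61 · 97; the largest prime factor is 97.

97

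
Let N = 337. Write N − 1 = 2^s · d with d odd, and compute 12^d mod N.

252

337 − 1 = 336 = 2^4 · 21, so d = 21.
12^1 ≡ 12 (mod 337)
12^2 ≡ 12^2 = 144 ≡ 144 (mod 337)
12^4 ≡ 144^2 = 20736 ≡ 179 (mod 337)
12^8 ≡ 179^2 = 32041 ≡ 26 (mod 337)
12^16 ≡ 26^2 = 676 ≡ 2 (mod 337)
21 = 16 + 4 + 1 in binary powers of 2.
So 12^21 ≡ 2 · 179 · 12 ≡ 252 (mod 337).
Squaring chain: 252 → 148 → 336 → 1; reaches −1, so base 12 does not prove 337 composite.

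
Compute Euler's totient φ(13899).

Factor: 13899 = 3 · 41 · 113.
φ(13899) = (3−1) · (41−1) · (113−1) = 2 · 40 · 112 = 8960.

8960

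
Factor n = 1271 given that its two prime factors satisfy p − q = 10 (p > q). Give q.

Since p = q + 10, we have 1271 = q(q + 10), so q² + 10q − 1271 = 0.
Discriminant: 10² + 4·1271 = 100 + 5084 = 5184; √5184 = 72.
q = (−10 + 72)/2 = 31, and p = q + 10 = 41.
Check: 31 · 41 = 1271.

31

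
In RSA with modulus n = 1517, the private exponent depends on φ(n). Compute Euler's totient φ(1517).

1440

Factor: 1517 = 37 · 41.
φ(1517) = (37−1) · (41−1) = 36 · 40 = 1440.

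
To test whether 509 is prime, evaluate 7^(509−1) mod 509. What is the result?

7^1 ≡ 7 (mod 509)
7^2 ≡ 7^2 = 49 ≡ 49 (mod 509)
7^4 ≡ 49^2 = 2401 ≡ 365 (mod 509)
7^8 ≡ 365^2 = 133225 ≡ 376 (mod 509)
7^16 ≡ 376^2 = 141376 ≡ 383 (mod 509)
7^32 ≡ 383^2 = 146689 ≡ 97 (mod 509)
7^64 ≡ 97^2 = 9409 ≡ 247 (mod 509)
7^128 ≡ 247^2 = 61009 ≡ 438 (mod 509)
7^256 ≡ 438^2 = 191844 ≡ 460 (mod 509)
508 = 256 + 128 + 64 + 32 + 16 + 8 + 4 in binary powers of 2.
So 7^508 ≡ 460 · 438 · 247 · 97 · 383 · 376 · 365 ≡ 1 (mod 509).
Since the result is 1, base 7 gives no evidence that 509 is composite.

1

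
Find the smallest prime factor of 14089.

14089 is odd.
Digit sum 22, not divisible by 3.
Ends in 9: not divisible by 5.
7: 14089 = 7·2012 + 5
11: 14089 = 11·1280 + 9
13: 14089 = 13·1083 + 10
17: 14089 = 17·828 + 13
19: 14089 = 19·741 + 10
23: 14089 = 23·612 + 13
29: 14089 = 29·485 + 24
31: 14089 = 31·454 + 15
37: 14089 = 37·380 + 29
41: 14089 = 41·343 + 26
43: 14089 = 43·327 + 28
47: 14089 = 47·299 + 36
53: 14089 = 53·265 + 44
59: 14089 = 59·238 + 47
61: 14089 = 61·230 + 59
67: 14089 = 67·210 + 19
71: 14089 = 71·198 + 31
73: 14089 = 73·193

73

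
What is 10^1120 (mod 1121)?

139

10^1 ≡ 10 (mod 1121)
10^2 ≡ 10^2 = 100 ≡ 100 (mod 1121)
10^4 ≡ 100^2 = 10000 ≡ 1032 (mod 1121)
10^8 ≡ 1032^2 = 1065024 ≡ 74 (mod 1121)
10^16 ≡ 74^2 = 5476 ≡ 992 (mod 1121)
10^32 ≡ 992^2 = 984064 ≡ 947 (mod 1121)
10^64 ≡ 947^2 = 896809 ≡ 9 (mod 1121)
10^128 ≡ 9^2 = 81 ≡ 81 (mod 1121)
10^256 ≡ 81^2 = 6561 ≡ 956 (mod 1121)
10^512 ≡ 956^2 = 913936 ≡ 321 (mod 1121)
10^1024 ≡ 321^2 = 103041 ≡ 1030 (mod 1121)
1120 = 1024 + 64 + 32 in binary powers of 2.
So 10^1120 ≡ 1030 · 9 · 947 ≡ 139 (mod 1121).
Since 139 ≠ 1, base 10 is a Fermat witness: 1121 is composite.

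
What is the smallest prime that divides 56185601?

97

56185601 is odd.
Digit sum 32, not divisible by 3.
Ends in 1: not divisible by 5.
7: 56185601 = 7·8026514 + 3
11: 56185601 = 11·5107781 + 10
13: 56185601 = 13·4321969 + 4
17: 56185601 = 17·3305035 + 6
19: 56185601 = 19·2957136 + 17
23: 56185601 = 23·2442852 + 5
29: 56185601 = 29·1937434 + 15
31: 56185601 = 31·1812438 + 23
37: 56185601 = 37·1518529 + 28
41: 56185601 = 41·1370380 + 21
43: 56185601 = 43·1306641 + 38
47: 56185601 = 47·1195438 + 15
53: 56185601 = 53·1060105 + 36
59: 56185601 = 59·952298 + 19
61: 56185601 = 61·921075 + 26
67: 56185601 = 67·838591 + 4
71: 56185601 = 71·791346 + 35
73: 56185601 = 73·769665 + 56
79: 56185601 = 79·711210 + 11
83: 56185601 = 83·676934 + 79
89: 56185601 = 89·631298 + 79
97: 56185601 = 97·579233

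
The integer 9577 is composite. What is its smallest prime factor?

61

9577 is odd.
Digit sum 28, not divisible by 3.
Ends in 7: not divisible by 5.
7: 9577 = 7·1368 + 1
11: 9577 = 11·870 + 7
13: 9577 = 13·736 + 9
17: 9577 = 17·563 + 6
19: 9577 = 19·504 + 1
23: 9577 = 23·416 + 9
29: 9577 = 29·330 + 7
31: 9577 = 31·308 + 29
37: 9577 = 37·258 + 31
41: 9577 = 41·233 + 24
43: 9577 = 43·222 + 31
47: 9577 = 47·203 + 36
53: 9577 = 53·180 + 37
59: 9577 = 59·162 + 19
61: 9577 = 61·157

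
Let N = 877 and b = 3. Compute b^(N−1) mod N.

3^1 ≡ 3 (mod 877)
3^2 ≡ 3^2 = 9 ≡ 9 (mod 877)
3^4 ≡ 9^2 = 81 ≡ 81 (mod 877)
3^8 ≡ 81^2 = 6561 ≡ 422 (mod 877)
3^16 ≡ 422^2 = 178084 ≡ 53 (mod 877)
3^32 ≡ 53^2 = 2809 ≡ 178 (mod 877)
3^64 ≡ 178^2 = 31684 ≡ 112 (mod 877)
3^128 ≡ 112^2 = 12544 ≡ 266 (mod 877)
3^256 ≡ 266^2 = 70756 ≡ 596 (mod 877)
3^512 ≡ 596^2 = 355216 ≡ 31 (mod 877)
876 = 512 + 256 + 64 + 32 + 8 + 4 in binary powers of 2.
So 3^876 ≡ 31 · 596 · 112 · 178 · 422 · 81 ≡ 1 (mod 877).
Since the result is 1, base 3 gives no evidence that 877 is composite.

1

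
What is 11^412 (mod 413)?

11^1 ≡ 11 (mod 413)
11^2 ≡ 11^2 = 121 ≡ 121 (mod 413)
11^4 ≡ 121^2 = 14641 ≡ 186 (mod 413)
11^8 ≡ 186^2 = 34596 ≡ 317 (mod 413)
11^16 ≡ 317^2 = 100489 ≡ 130 (mod 413)
11^32 ≡ 130^2 = 16900 ≡ 380 (mod 413)
11^64 ≡ 380^2 = 144400 ≡ 263 (mod 413)
11^128 ≡ 263^2 = 69169 ≡ 198 (mod 413)
11^256 ≡ 198^2 = 39204 ≡ 382 (mod 413)
412 = 256 + 128 + 16 + 8 + 4 in binary powers of 2.
So 11^412 ≡ 382 · 198 · 130 · 317 · 186 ≡ 263 (mod 413).
Since 263 ≠ 1, base 11 is a Fermat witness: 413 is composite.

263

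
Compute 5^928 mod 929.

5^1 ≡ 5 (mod 929)
5^2 ≡ 5^2 = 25 ≡ 25 (mod 929)
5^4 ≡ 25^2 = 625 ≡ 625 (mod 929)
5^8 ≡ 625^2 = 390625 ≡ 445 (mod 929)
5^16 ≡ 445^2 = 198025 ≡ 148 (mod 929)
5^32 ≡ 148^2 = 21904 ≡ 537 (mod 929)
5^64 ≡ 537^2 = 288369 ≡ 379 (mod 929)
5^128 ≡ 379^2 = 143641 ≡ 575 (mod 929)
5^256 ≡ 575^2 = 330625 ≡ 830 (mod 929)
5^512 ≡ 830^2 = 688900 ≡ 511 (mod 929)
928 = 512 + 256 + 128 + 32 in binary powers of 2.
So 5^928 ≡ 511 · 830 · 575 · 537 ≡ 1 (mod 929).
Since the result is 1, base 5 gives no evidence that 929 is composite.

1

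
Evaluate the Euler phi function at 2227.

2080

Factor: 2227 = 17 · 131.
φ(2227) = (17−1) · (131−1) = 16 · 130 = 2080.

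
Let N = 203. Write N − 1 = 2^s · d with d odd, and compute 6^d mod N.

13

203 − 1 = 202 = 2^1 · 101, so d = 101.
6^1 ≡ 6 (mod 203)
6^2 ≡ 6^2 = 36 ≡ 36 (mod 203)
6^4 ≡ 36^2 = 1296 ≡ 78 (mod 203)
6^8 ≡ 78^2 = 6084 ≡ 197 (mod 203)
6^16 ≡ 197^2 = 38809 ≡ 36 (mod 203)
6^32 ≡ 36^2 = 1296 ≡ 78 (mod 203)
6^64 ≡ 78^2 = 6084 ≡ 197 (mod 203)
101 = 64 + 32 + 4 + 1 in binary powers of 2.
So 6^101 ≡ 197 · 78 · 78 · 6 ≡ 13 (mod 203).
Squaring chain: 13; never reaches −1, so base 6 is a Miller–Rabin witness that 203 is composite.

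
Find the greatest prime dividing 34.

17

34 = 2 · 17
17 is prime.
So 34 = 2 · 17; the largest prime factor is 17.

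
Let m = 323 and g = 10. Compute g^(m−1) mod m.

10^1 ≡ 10 (mod 323)
10^2 ≡ 10^2 = 100 ≡ 100 (mod 323)
10^4 ≡ 100^2 = 10000 ≡ 310 (mod 323)
10^8 ≡ 310^2 = 96100 ≡ 169 (mod 323)
10^16 ≡ 169^2 = 28561 ≡ 137 (mod 323)
10^32 ≡ 137^2 = 18769 ≡ 35 (mod 323)
10^64 ≡ 35^2 = 1225 ≡ 256 (mod 323)
10^128 ≡ 256^2 = 65536 ≡ 290 (mod 323)
10^256 ≡ 290^2 = 84100 ≡ 120 (mod 323)
322 = 256 + 64 + 2 in binary powers of 2.
So 10^322 ≡ 120 · 256 · 100 ≡ 270 (mod 323).
Since 270 ≠ 1, base 10 is a Fermat witness: 323 is composite.

270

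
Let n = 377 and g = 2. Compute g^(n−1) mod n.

2^1 ≡ 2 (mod 377)
2^2 ≡ 2^2 = 4 ≡ 4 (mod 377)
2^4 ≡ 4^2 = 16 ≡ 16 (mod 377)
2^8 ≡ 16^2 = 256 ≡ 256 (mod 377)
2^16 ≡ 256^2 = 65536 ≡ 315 (mod 377)
2^32 ≡ 315^2 = 99225 ≡ 74 (mod 377)
2^64 ≡ 74^2 = 5476 ≡ 198 (mod 377)
2^128 ≡ 198^2 = 39204 ≡ 373 (mod 377)
2^256 ≡ 373^2 = 139129 ≡ 16 (mod 377)
376 = 256 + 64 + 32 + 16 + 8 in binary powers of 2.
So 2^376 ≡ 16 · 198 · 74 · 315 · 256 ≡ 94 (mod 377).
Since 94 ≠ 1, base 2 is a Fermat witness: 377 is composite.

94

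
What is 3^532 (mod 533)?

3^1 ≡ 3 (mod 533)
3^2 ≡ 3^2 = 9 ≡ 9 (mod 533)
3^4 ≡ 9^2 = 81 ≡ 81 (mod 533)
3^8 ≡ 81^2 = 6561 ≡ 165 (mod 533)
3^16 ≡ 165^2 = 27225 ≡ 42 (mod 533)
3^32 ≡ 42^2 = 1764 ≡ 165 (mod 533)
3^64 ≡ 165^2 = 27225 ≡ 42 (mod 533)
3^128 ≡ 42^2 = 1764 ≡ 165 (mod 533)
3^256 ≡ 165^2 = 27225 ≡ 42 (mod 533)
3^512 ≡ 42^2 = 1764 ≡ 165 (mod 533)
532 = 512 + 16 + 4 in binary powers of 2.
So 3^532 ≡ 165 · 42 · 81 ≡ 81 (mod 533).
Since 81 ≠ 1, base 3 is a Fermat witness: 533 is composite.

81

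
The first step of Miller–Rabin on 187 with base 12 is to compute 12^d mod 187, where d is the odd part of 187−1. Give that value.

133

187 − 1 = 186 = 2^1 · 93, so d = 93.
12^1 ≡ 12 (mod 187)
12^2 ≡ 12^2 = 144 ≡ 144 (mod 187)
12^4 ≡ 144^2 = 20736 ≡ 166 (mod 187)
12^8 ≡ 166^2 = 27556 ≡ 67 (mod 187)
12^16 ≡ 67^2 = 4489 ≡ 1 (mod 187)
12^32 ≡ 1^2 = 1 ≡ 1 (mod 187)
12^64 ≡ 1^2 = 1 ≡ 1 (mod 187)
93 = 64 + 16 + 8 + 4 + 1 in binary powers of 2.
So 12^93 ≡ 1 · 1 · 67 · 166 · 12 ≡ 133 (mod 187).
Squaring chain: 133; never reaches −1, so base 12 is a Miller–Rabin witness that 187 is composite.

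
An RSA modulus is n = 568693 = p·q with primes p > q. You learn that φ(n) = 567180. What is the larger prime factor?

823

φ(n) = (p−1)(q−1) = n − (p+q) + 1, so p + q = 568693 − 567180 + 1 = 1514.
p and q are the roots of t² − 1514t + 568693 = 0.
Discriminant: 1514² − 4·568693 = 2292196 − 2274772 = 17424; √17424 = 132.
q = (1514 − 132)/2 = 691, p = (1514 + 132)/2 = 823.
Check: 691 · 823 = 568693.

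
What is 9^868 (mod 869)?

9^1 ≡ 9 (mod 869)
9^2 ≡ 9^2 = 81 ≡ 81 (mod 869)
9^4 ≡ 81^2 = 6561 ≡ 478 (mod 869)
9^8 ≡ 478^2 = 228484 ≡ 806 (mod 869)
9^16 ≡ 806^2 = 649636 ≡ 493 (mod 869)
9^32 ≡ 493^2 = 243049 ≡ 598 (mod 869)
9^64 ≡ 598^2 = 357604 ≡ 445 (mod 869)
9^128 ≡ 445^2 = 198025 ≡ 762 (mod 869)
9^256 ≡ 762^2 = 580644 ≡ 152 (mod 869)
9^512 ≡ 152^2 = 23104 ≡ 510 (mod 869)
868 = 512 + 256 + 64 + 32 + 4 in binary powers of 2.
So 9^868 ≡ 510 · 152 · 445 · 598 · 478 ≡ 190 (mod 869).
Since 190 ≠ 1, base 9 is a Fermat witness: 869 is composite.

190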